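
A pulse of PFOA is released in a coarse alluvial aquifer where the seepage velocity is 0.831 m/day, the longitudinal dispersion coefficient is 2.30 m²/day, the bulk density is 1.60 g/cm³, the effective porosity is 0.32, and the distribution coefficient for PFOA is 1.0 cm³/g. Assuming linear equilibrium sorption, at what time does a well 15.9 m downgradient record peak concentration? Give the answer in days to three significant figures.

Retardation factor R = 1 + ρ_b·K_d/n = 1 + 1.60 × 1.0/0.32 = 6.000.
Sorption retards both mechanisms: v_R = v/R = 0.1385 m/day, D_R = D/R = 0.3833 m²/day.
Peak time from v_R²t² + 2D_R t − x² = 0: t = (√(D_R² + v_R²x²) − D_R)/v_R².
√(D_R² + v_R²x²) = √(0.3833² + 0.1385² × 15.9²) = 2.235; v_R² = 0.01918.
t = (2.235 − 0.3833)/0.01918 = 96.5 days.

96.5 days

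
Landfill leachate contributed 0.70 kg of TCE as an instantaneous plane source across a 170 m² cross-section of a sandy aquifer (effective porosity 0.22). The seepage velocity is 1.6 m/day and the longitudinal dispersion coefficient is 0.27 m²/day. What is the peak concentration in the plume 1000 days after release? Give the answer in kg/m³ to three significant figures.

0.000321 kg/m³

The peak of an instantaneous 1D plume sits at x = vt; there the Gaussian factor is 1 and C_max = M/(n_e·A·√(4πDt)), where n_e·A is the pore area the mass is dissolved in.
√(4πDt) = √(4π × 0.27 × 1000) = 58.25 m, so C_max = 0.70/(0.22 × 170 × 58.25) = 0.000321 kg/m³.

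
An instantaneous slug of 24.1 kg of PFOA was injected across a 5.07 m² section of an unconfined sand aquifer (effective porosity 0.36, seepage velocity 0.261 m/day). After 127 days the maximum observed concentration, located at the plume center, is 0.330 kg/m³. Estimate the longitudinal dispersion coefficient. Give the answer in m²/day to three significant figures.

1.00 m²/day

At the plume center C_max = M/(n_e·A·√(4πDt)), so D = M²/(4πt·(n_e·A·C_max)²).
n_e·A·C_max = 0.36 × 5.07 × 0.330 = 0.6023 kg/m.
D = 24.1²/(4π × 127 × 0.6023²) = 1.00 m²/day.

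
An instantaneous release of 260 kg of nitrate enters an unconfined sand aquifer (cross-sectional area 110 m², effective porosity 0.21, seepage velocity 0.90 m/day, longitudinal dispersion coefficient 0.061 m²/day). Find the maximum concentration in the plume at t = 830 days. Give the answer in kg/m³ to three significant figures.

0.446 kg/m³

The peak of an instantaneous 1D plume sits at x = vt; there the Gaussian factor is 1 and C_max = M/(n_e·A·√(4πDt)), where n_e·A is the pore area the mass is dissolved in.
√(4πDt) = √(4π × 0.061 × 830) = 25.22 m, so C_max = 260/(0.21 × 110 × 25.22) = 0.446 kg/m³.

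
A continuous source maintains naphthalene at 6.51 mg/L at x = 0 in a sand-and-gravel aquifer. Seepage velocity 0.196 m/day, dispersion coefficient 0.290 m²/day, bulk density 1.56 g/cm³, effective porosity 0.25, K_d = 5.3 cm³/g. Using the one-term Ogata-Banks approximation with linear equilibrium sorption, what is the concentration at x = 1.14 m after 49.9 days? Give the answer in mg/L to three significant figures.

1.15 mg/L

Retardation factor R = 1 + ρ_b·K_d/n = 1 + 1.56 × 5.3/0.25 = 34.07.
Sorption retards both mechanisms: v_R = v/R = 0.005753 m/day, D_R = D/R = 0.008512 m²/day.
v_R·t = 0.005753 × 49.9 = 0.2870747 m; 2√(D_R t) = 1.303 m; argument = (1.14 − 0.2870747)/1.303 = 0.6546.
C = C₀ × ½·erfc(0.6546) = 6.51 × 0.1773 = 1.15 mg/L.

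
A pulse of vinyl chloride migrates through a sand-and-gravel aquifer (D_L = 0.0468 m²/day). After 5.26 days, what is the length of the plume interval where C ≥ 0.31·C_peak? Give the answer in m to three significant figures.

2.15 m

The plume is Gaussian with σ = √(2Dt) = √(2 × 0.0468 × 5.26) = 0.7017 m.
C/C_peak = exp(−Δx²/(2σ²)) = 0.31 ⇒ Δx = σ·√(−2 ln 0.31) = 0.7017 × 1.530 = 1.074 m.
Width = 2Δx = 2.15 m.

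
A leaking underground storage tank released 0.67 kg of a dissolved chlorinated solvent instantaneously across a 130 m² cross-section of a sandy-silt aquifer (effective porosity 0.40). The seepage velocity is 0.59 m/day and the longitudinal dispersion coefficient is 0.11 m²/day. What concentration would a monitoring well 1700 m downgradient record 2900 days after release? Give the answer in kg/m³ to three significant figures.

0.000185 kg/m³

For an instantaneous plane source, C(x,t) = M/(n_e·A·√(4πDt)) · exp(−(x−vt)²/(4Dt)), with n_e·A the pore (flow) area.
Plume center vt = 0.59 × 2900 = 1711 m, so the well at 1700 m is 11 m upgradient of the peak.
√(4πDt) = 63.31 m, giving peak height M/(n_e·A·√(4πDt)) = 0.67/(0.40 × 130 × 63.31) = 0.0002035 kg/m³.
(x−vt)²/(4Dt) = (-11)²/(4 × 0.11 × 2900) = 0.09483; exp(−0.09483) = 0.9095.
C = 0.0002035 × 0.9095 = 0.000185 kg/m³.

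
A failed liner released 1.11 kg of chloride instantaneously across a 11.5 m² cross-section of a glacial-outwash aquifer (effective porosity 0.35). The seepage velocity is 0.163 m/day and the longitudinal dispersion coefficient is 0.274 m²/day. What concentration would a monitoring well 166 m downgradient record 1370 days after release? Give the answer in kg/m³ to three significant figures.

For an instantaneous plane source, C(x,t) = M/(n_e·A·√(4πDt)) · exp(−(x−vt)²/(4Dt)), with n_e·A the pore (flow) area.
Plume center vt = 0.163 × 1370 = 223.31 m, so the well at 166 m is 57.31 m upgradient of the peak.
√(4πDt) = 68.68 m, giving peak height M/(n_e·A·√(4πDt)) = 1.11/(0.35 × 11.5 × 68.68) = 0.004015 kg/m³.
(x−vt)²/(4Dt) = (-57.31)²/(4 × 0.274 × 1370) = 2.187; exp(−2.187) = 0.1123.
C = 0.004015 × 0.1123 = 0.000451 kg/m³.

0.000451 kg/m³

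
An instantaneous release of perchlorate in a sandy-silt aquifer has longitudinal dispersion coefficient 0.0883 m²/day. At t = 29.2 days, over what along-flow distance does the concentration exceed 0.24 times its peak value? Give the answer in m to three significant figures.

7.67 m

The plume is Gaussian with σ = √(2Dt) = √(2 × 0.0883 × 29.2) = 2.271 m.
C/C_peak = exp(−Δx²/(2σ²)) = 0.24 ⇒ Δx = σ·√(−2 ln 0.24) = 2.271 × 1.689 = 3.836 m.
Width = 2Δx = 7.67 m.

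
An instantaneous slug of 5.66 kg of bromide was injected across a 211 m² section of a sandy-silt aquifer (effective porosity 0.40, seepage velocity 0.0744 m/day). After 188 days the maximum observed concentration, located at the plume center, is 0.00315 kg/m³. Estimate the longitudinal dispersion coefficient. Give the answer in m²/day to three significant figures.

0.192 m²/day

At the plume center C_max = M/(n_e·A·√(4πDt)), so D = M²/(4πt·(n_e·A·C_max)²).
n_e·A·C_max = 0.40 × 211 × 0.00315 = 0.2659 kg/m.
D = 5.66²/(4π × 188 × 0.2659²) = 0.192 m²/day.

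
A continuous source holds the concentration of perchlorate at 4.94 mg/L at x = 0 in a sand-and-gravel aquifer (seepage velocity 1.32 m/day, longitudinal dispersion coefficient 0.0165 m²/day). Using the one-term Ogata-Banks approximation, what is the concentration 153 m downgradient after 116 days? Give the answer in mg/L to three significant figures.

For a continuous step input, C/C₀ ≈ ½·erfc((x−vt)/(2√(Dt))).
vt = 1.32 × 116 = 153.12 m and 2√(Dt) = 2√(0.0165 × 116) = 2.767 m.
Argument (x−vt)/(2√(Dt)) = (153 − 153.12)/2.767 = -0.04337; ½·erfc(-0.04337) = 0.5245.
C = 4.94 × 0.5245 = 2.59 mg/L.

2.59 mg/L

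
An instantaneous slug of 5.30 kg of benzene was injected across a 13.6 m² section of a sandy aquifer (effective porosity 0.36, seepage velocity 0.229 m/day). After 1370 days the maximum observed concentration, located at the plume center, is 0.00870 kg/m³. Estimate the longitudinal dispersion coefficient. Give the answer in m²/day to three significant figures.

0.899 m²/day

At the plume center C_max = M/(n_e·A·√(4πDt)), so D = M²/(4πt·(n_e·A·C_max)²).
n_e·A·C_max = 0.36 × 13.6 × 0.00870 = 0.04260 kg/m.
D = 5.30²/(4π × 1370 × 0.04260²) = 0.899 m²/day.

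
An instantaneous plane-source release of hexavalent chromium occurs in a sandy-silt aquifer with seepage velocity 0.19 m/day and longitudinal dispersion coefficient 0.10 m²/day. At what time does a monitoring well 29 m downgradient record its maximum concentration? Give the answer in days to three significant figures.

For the 1D instantaneous-source solution, setting ∂C/∂t = 0 at fixed x gives v²t² + 2Dt − x² = 0, so t = (√(D² + v²x²) − D)/v².
√(D² + v²x²) = √(0.10² + 0.19² × 29²) = 5.511; v² = 0.0361.
t = (5.511 − 0.10)/0.0361 = 150 days (vs. the pure-advection estimate x/v = 153 d).

150 days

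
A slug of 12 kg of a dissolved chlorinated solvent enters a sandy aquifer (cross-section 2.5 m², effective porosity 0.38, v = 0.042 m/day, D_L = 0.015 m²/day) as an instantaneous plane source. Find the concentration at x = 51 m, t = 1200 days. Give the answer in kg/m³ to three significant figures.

0.836 kg/m³

For an instantaneous plane source, C(x,t) = M/(n_e·A·√(4πDt)) · exp(−(x−vt)²/(4Dt)), with n_e·A the pore (flow) area.
Plume center vt = 0.042 × 1200 = 50.4 m, so the well at 51 m is 0.6 m downgradient of the peak.
√(4πDt) = 15.04 m, giving peak height M/(n_e·A·√(4πDt)) = 12/(0.38 × 2.5 × 15.04) = 0.8399 kg/m³.
(x−vt)²/(4Dt) = (0.6)²/(4 × 0.015 × 1200) = 0.005000; exp(−0.005000) = 0.9950.
C = 0.8399 × 0.9950 = 0.836 kg/m³.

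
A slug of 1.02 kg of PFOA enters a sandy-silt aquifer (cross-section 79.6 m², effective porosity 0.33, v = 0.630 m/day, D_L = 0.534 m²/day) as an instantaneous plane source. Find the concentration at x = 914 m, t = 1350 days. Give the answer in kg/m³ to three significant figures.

For an instantaneous plane source, C(x,t) = M/(n_e·A·√(4πDt)) · exp(−(x−vt)²/(4Dt)), with n_e·A the pore (flow) area.
Plume center vt = 0.630 × 1350 = 850.5 m, so the well at 914 m is 63.5 m downgradient of the peak.
√(4πDt) = 95.18 m, giving peak height M/(n_e·A·√(4πDt)) = 1.02/(0.33 × 79.6 × 95.18) = 0.0004080 kg/m³.
(x−vt)²/(4Dt) = (63.5)²/(4 × 0.534 × 1350) = 1.398; exp(−1.398) = 0.2471.
C = 0.0004080 × 0.2471 = 0.000101 kg/m³.

0.000101 kg/m³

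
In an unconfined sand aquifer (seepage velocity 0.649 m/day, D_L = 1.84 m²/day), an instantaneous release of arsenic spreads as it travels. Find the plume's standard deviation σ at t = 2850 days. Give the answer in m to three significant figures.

102 m

Dispersive spreading gives a Gaussian with σ² = 2Dt; advection only shifts the center.
σ = √(2 × 1.84 × 2850) = 102 m.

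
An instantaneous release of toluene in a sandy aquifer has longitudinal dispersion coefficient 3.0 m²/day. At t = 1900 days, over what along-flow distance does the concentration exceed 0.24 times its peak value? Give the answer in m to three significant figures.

The plume is Gaussian with σ = √(2Dt) = √(2 × 3.0 × 1900) = 106.8 m.
C/C_peak = exp(−Δx²/(2σ²)) = 0.24 ⇒ Δx = σ·√(−2 ln 0.24) = 106.8 × 1.689 = 180.4 m.
Width = 2Δx = 361 m.

361 m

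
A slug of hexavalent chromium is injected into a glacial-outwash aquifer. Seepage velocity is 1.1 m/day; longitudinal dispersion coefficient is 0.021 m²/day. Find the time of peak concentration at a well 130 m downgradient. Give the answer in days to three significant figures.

For the 1D instantaneous-source solution, setting ∂C/∂t = 0 at fixed x gives v²t² + 2Dt − x² = 0, so t = (√(D² + v²x²) − D)/v².
√(D² + v²x²) = √(0.021² + 1.1² × 130²) = 143.0; v² = 1.21.
t = (143.0 − 0.021)/1.21 = 118 days (vs. the pure-advection estimate x/v = 118 d).

118 days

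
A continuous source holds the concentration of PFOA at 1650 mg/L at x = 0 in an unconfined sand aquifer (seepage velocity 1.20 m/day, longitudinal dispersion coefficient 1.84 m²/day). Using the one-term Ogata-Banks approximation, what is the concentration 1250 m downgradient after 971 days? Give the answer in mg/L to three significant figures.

129 mg/L

For a continuous step input, C/C₀ ≈ ½·erfc((x−vt)/(2√(Dt))).
vt = 1.20 × 971 = 1165.2 m and 2√(Dt) = 2√(1.84 × 971) = 84.54 m.
Argument (x−vt)/(2√(Dt)) = (1250 − 1165.2)/84.54 = 1.003; ½·erfc(1.003) = 0.07803.
C = 1650 × 0.07803 = 129 mg/L.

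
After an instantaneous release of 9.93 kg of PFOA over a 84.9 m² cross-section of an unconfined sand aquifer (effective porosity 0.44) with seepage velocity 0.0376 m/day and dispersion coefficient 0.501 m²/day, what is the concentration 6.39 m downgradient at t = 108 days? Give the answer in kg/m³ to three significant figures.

For an instantaneous plane source, C(x,t) = M/(n_e·A·√(4πDt)) · exp(−(x−vt)²/(4Dt)), with n_e·A the pore (flow) area.
Plume center vt = 0.0376 × 108 = 4.0608 m, so the well at 6.39 m is 2.3292 m downgradient of the peak.
√(4πDt) = 26.08 m, giving peak height M/(n_e·A·√(4πDt)) = 9.93/(0.44 × 84.9 × 26.08) = 0.01019 kg/m³.
(x−vt)²/(4Dt) = (2.3292)²/(4 × 0.501 × 108) = 0.02507; exp(−0.02507) = 0.9752.
C = 0.01019 × 0.9752 = 0.00994 kg/m³.

0.00994 kg/m³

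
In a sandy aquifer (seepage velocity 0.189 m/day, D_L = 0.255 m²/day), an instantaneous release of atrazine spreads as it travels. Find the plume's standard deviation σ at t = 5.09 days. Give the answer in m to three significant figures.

1.61 m

Dispersive spreading gives a Gaussian with σ² = 2Dt; advection only shifts the center.
σ = √(2 × 0.255 × 5.09) = 1.61 m.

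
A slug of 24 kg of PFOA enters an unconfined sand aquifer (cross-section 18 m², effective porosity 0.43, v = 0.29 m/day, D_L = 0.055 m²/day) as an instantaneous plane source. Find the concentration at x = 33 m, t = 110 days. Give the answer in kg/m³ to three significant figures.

For an instantaneous plane source, C(x,t) = M/(n_e·A·√(4πDt)) · exp(−(x−vt)²/(4Dt)), with n_e·A the pore (flow) area.
Plume center vt = 0.29 × 110 = 31.9 m, so the well at 33 m is 1.1 m downgradient of the peak.
√(4πDt) = 8.719 m, giving peak height M/(n_e·A·√(4πDt)) = 24/(0.43 × 18 × 8.719) = 0.3556 kg/m³.
(x−vt)²/(4Dt) = (1.1)²/(4 × 0.055 × 110) = 0.05000; exp(−0.05000) = 0.9512.
C = 0.3556 × 0.9512 = 0.338 kg/m³.

0.338 kg/m³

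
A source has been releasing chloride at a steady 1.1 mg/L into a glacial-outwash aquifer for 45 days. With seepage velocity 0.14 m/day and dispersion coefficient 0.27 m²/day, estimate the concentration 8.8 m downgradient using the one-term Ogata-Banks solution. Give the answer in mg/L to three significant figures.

For a continuous step input, C/C₀ ≈ ½·erfc((x−vt)/(2√(Dt))).
vt = 0.14 × 45 = 6.3 m and 2√(Dt) = 2√(0.27 × 45) = 6.971 m.
Argument (x−vt)/(2√(Dt)) = (8.8 − 6.3)/6.971 = 0.3586; ½·erfc(0.3586) = 0.3060.
C = 1.1 × 0.3060 = 0.337 mg/L.

0.337 mg/L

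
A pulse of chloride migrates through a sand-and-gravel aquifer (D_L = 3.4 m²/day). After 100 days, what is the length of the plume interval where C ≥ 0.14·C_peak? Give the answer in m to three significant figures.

103 m

The plume is Gaussian with σ = √(2Dt) = √(2 × 3.4 × 100) = 26.08 m.
C/C_peak = exp(−Δx²/(2σ²)) = 0.14 ⇒ Δx = σ·√(−2 ln 0.14) = 26.08 × 1.983 = 51.72 m.
Width = 2Δx = 103 m.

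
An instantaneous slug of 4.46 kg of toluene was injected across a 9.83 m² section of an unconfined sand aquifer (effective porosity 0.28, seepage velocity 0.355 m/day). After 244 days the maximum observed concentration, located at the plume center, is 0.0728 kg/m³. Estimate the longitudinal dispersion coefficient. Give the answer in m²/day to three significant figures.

At the plume center C_max = M/(n_e·A·√(4πDt)), so D = M²/(4πt·(n_e·A·C_max)²).
n_e·A·C_max = 0.28 × 9.83 × 0.0728 = 0.2004 kg/m.
D = 4.46²/(4π × 244 × 0.2004²) = 0.162 m²/day.

0.162 m²/day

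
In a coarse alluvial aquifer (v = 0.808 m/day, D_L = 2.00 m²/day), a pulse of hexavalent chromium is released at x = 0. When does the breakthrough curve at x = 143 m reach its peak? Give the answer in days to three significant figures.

For the 1D instantaneous-source solution, setting ∂C/∂t = 0 at fixed x gives v²t² + 2Dt − x² = 0, so t = (√(D² + v²x²) − D)/v².
√(D² + v²x²) = √(2.00² + 0.808² × 143²) = 115.6; v² = 0.652864.
t = (115.6 − 2.00)/0.652864 = 174 days (vs. the pure-advection estimate x/v = 177 d).

174 days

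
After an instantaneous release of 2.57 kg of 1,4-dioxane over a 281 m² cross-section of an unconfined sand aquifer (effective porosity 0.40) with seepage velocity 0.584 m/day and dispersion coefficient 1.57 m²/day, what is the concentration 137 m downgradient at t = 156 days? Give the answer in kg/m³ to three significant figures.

For an instantaneous plane source, C(x,t) = M/(n_e·A·√(4πDt)) · exp(−(x−vt)²/(4Dt)), with n_e·A the pore (flow) area.
Plume center vt = 0.584 × 156 = 91.104 m, so the well at 137 m is 45.896 m downgradient of the peak.
√(4πDt) = 55.48 m, giving peak height M/(n_e·A·√(4πDt)) = 2.57/(0.40 × 281 × 55.48) = 0.0004121 kg/m³.
(x−vt)²/(4Dt) = (45.896)²/(4 × 1.57 × 156) = 2.150; exp(−2.150) = 0.1165.
C = 0.0004121 × 0.1165 = 4.80e-05 kg/m³.

4.80e-05 kg/m³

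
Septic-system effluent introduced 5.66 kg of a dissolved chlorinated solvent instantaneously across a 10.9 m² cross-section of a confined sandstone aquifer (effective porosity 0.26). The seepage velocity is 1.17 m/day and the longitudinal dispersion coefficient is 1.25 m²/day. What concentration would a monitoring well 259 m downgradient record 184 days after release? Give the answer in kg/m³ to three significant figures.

0.00465 kg/m³

For an instantaneous plane source, C(x,t) = M/(n_e·A·√(4πDt)) · exp(−(x−vt)²/(4Dt)), with n_e·A the pore (flow) area.
Plume center vt = 1.17 × 184 = 215.28 m, so the well at 259 m is 43.72 m downgradient of the peak.
√(4πDt) = 53.76 m, giving peak height M/(n_e·A·√(4πDt)) = 5.66/(0.26 × 10.9 × 53.76) = 0.03715 kg/m³.
(x−vt)²/(4Dt) = (43.72)²/(4 × 1.25 × 184) = 2.078; exp(−2.078) = 0.1252.
C = 0.03715 × 0.1252 = 0.00465 kg/m³.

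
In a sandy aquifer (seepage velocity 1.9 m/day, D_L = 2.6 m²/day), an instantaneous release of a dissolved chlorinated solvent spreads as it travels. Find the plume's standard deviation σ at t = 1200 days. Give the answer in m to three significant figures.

Dispersive spreading gives a Gaussian with σ² = 2Dt; advection only shifts the center.
σ = √(2 × 2.6 × 1200) = 79.0 m.

79.0 m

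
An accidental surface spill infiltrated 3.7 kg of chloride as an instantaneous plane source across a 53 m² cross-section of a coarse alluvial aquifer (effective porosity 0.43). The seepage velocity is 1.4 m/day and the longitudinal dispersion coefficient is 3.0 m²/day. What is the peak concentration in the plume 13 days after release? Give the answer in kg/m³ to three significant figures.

The peak of an instantaneous 1D plume sits at x = vt; there the Gaussian factor is 1 and C_max = M/(n_e·A·√(4πDt)), where n_e·A is the pore area the mass is dissolved in.
√(4πDt) = √(4π × 3.0 × 13) = 22.14 m, so C_max = 3.7/(0.43 × 53 × 22.14) = 0.00733 kg/m³.

0.00733 kg/m³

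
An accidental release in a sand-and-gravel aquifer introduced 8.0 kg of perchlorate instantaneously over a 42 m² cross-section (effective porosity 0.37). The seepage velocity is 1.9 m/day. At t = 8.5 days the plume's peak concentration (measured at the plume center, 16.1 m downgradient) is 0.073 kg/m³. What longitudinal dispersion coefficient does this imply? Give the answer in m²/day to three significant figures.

0.466 m²/day

At the plume center C_max = M/(n_e·A·√(4πDt)), so D = M²/(4πt·(n_e·A·C_max)²).
n_e·A·C_max = 0.37 × 42 × 0.073 = 1.134 kg/m.
D = 8.0²/(4π × 8.5 × 1.134²) = 0.466 m²/day.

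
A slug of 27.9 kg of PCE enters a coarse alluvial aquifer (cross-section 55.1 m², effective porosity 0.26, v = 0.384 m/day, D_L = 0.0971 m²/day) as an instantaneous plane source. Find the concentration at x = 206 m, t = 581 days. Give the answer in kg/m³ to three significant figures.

0.0200 kg/m³

For an instantaneous plane source, C(x,t) = M/(n_e·A·√(4πDt)) · exp(−(x−vt)²/(4Dt)), with n_e·A the pore (flow) area.
Plume center vt = 0.384 × 581 = 223.104 m, so the well at 206 m is 17.104 m upgradient of the peak.
√(4πDt) = 26.63 m, giving peak height M/(n_e·A·√(4πDt)) = 27.9/(0.26 × 55.1 × 26.63) = 0.07313 kg/m³.
(x−vt)²/(4Dt) = (-17.104)²/(4 × 0.0971 × 581) = 1.296; exp(−1.296) = 0.2736.
C = 0.07313 × 0.2736 = 0.0200 kg/m³.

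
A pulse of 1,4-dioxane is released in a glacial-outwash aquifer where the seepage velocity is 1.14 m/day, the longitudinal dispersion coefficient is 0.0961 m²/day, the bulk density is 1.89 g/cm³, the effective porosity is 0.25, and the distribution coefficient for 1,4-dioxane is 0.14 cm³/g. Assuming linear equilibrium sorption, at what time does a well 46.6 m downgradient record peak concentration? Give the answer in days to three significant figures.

84.0 days

Retardation factor R = 1 + ρ_b·K_d/n = 1 + 1.89 × 0.14/0.25 = 2.058.
Sorption retards both mechanisms: v_R = v/R = 0.5539 m/day, D_R = D/R = 0.04670 m²/day.
Peak time from v_R²t² + 2D_R t − x² = 0: t = (√(D_R² + v_R²x²) − D_R)/v_R².
√(D_R² + v_R²x²) = √(0.04670² + 0.5539² × 46.6²) = 25.81; v_R² = 0.3068.
t = (25.81 − 0.04670)/0.3068 = 84.0 days.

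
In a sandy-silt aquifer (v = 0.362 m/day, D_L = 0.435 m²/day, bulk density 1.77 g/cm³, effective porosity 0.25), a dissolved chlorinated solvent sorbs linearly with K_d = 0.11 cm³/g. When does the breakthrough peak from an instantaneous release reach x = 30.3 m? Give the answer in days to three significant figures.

143 days

Retardation factor R = 1 + ρ_b·K_d/n = 1 + 1.77 × 0.11/0.25 = 1.779.
Sorption retards both mechanisms: v_R = v/R = 0.2035 m/day, D_R = D/R = 0.2445 m²/day.
Peak time from v_R²t² + 2D_R t − x² = 0: t = (√(D_R² + v_R²x²) − D_R)/v_R².
√(D_R² + v_R²x²) = √(0.2445² + 0.2035² × 30.3²) = 6.171; v_R² = 0.04141.
t = (6.171 − 0.2445)/0.04141 = 143 days.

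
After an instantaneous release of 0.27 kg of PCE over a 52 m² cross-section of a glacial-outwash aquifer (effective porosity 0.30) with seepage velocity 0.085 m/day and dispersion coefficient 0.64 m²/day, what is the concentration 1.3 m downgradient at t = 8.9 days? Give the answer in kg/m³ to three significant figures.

0.00202 kg/m³

For an instantaneous plane source, C(x,t) = M/(n_e·A·√(4πDt)) · exp(−(x−vt)²/(4Dt)), with n_e·A the pore (flow) area.
Plume center vt = 0.085 × 8.9 = 0.7565 m, so the well at 1.3 m is 0.5435 m downgradient of the peak.
√(4πDt) = 8.460 m, giving peak height M/(n_e·A·√(4πDt)) = 0.27/(0.30 × 52 × 8.460) = 0.002046 kg/m³.
(x−vt)²/(4Dt) = (0.5435)²/(4 × 0.64 × 8.9) = 0.01296; exp(−0.01296) = 0.9871.
C = 0.002046 × 0.9871 = 0.00202 kg/m³.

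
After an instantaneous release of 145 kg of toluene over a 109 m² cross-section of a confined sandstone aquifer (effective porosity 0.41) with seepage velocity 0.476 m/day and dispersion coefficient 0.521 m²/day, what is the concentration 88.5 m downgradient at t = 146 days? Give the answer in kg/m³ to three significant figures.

For an instantaneous plane source, C(x,t) = M/(n_e·A·√(4πDt)) · exp(−(x−vt)²/(4Dt)), with n_e·A the pore (flow) area.
Plume center vt = 0.476 × 146 = 69.496 m, so the well at 88.5 m is 19.004 m downgradient of the peak.
√(4πDt) = 30.92 m, giving peak height M/(n_e·A·√(4πDt)) = 145/(0.41 × 109 × 30.92) = 0.1049 kg/m³.
(x−vt)²/(4Dt) = (19.004)²/(4 × 0.521 × 146) = 1.187; exp(−1.187) = 0.3051.
C = 0.1049 × 0.3051 = 0.0320 kg/m³.

0.0320 kg/m³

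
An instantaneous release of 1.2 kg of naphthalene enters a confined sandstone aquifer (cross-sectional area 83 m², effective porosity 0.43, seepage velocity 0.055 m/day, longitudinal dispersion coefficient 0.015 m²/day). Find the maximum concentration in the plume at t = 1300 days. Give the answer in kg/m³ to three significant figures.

0.00215 kg/m³

The peak of an instantaneous 1D plume sits at x = vt; there the Gaussian factor is 1 and C_max = M/(n_e·A·√(4πDt)), where n_e·A is the pore area the mass is dissolved in.
√(4πDt) = √(4π × 0.015 × 1300) = 15.65 m, so C_max = 1.2/(0.43 × 83 × 15.65) = 0.00215 kg/m³.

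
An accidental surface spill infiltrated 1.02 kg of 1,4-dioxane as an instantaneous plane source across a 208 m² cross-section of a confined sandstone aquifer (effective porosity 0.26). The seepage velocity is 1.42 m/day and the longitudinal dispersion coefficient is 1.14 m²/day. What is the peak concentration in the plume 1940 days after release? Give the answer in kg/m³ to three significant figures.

The peak of an instantaneous 1D plume sits at x = vt; there the Gaussian factor is 1 and C_max = M/(n_e·A·√(4πDt)), where n_e·A is the pore area the mass is dissolved in.
√(4πDt) = √(4π × 1.14 × 1940) = 166.7 m, so C_max = 1.02/(0.26 × 208 × 166.7) = 0.000113 kg/m³.

0.000113 kg/m³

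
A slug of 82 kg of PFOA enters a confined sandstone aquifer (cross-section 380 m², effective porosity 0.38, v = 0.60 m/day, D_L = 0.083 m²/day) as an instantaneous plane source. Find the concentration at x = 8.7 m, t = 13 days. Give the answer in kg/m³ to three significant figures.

For an instantaneous plane source, C(x,t) = M/(n_e·A·√(4πDt)) · exp(−(x−vt)²/(4Dt)), with n_e·A the pore (flow) area.
Plume center vt = 0.60 × 13 = 7.8 m, so the well at 8.7 m is 0.9 m downgradient of the peak.
√(4πDt) = 3.682 m, giving peak height M/(n_e·A·√(4πDt)) = 82/(0.38 × 380 × 3.682) = 0.1542 kg/m³.
(x−vt)²/(4Dt) = (0.9)²/(4 × 0.083 × 13) = 0.1877; exp(−0.1877) = 0.8289.
C = 0.1542 × 0.8289 = 0.128 kg/m³.

0.128 kg/m³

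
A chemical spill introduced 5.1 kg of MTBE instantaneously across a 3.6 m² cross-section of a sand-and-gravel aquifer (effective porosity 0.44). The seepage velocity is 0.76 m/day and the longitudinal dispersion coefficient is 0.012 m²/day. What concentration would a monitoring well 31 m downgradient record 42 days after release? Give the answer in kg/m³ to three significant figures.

0.841 kg/m³

For an instantaneous plane source, C(x,t) = M/(n_e·A·√(4πDt)) · exp(−(x−vt)²/(4Dt)), with n_e·A the pore (flow) area.
Plume center vt = 0.76 × 42 = 31.92 m, so the well at 31 m is 0.92 m upgradient of the peak.
√(4πDt) = 2.517 m, giving peak height M/(n_e·A·√(4πDt)) = 5.1/(0.44 × 3.6 × 2.517) = 1.279 kg/m³.
(x−vt)²/(4Dt) = (-0.92)²/(4 × 0.012 × 42) = 0.4198; exp(−0.4198) = 0.6572.
C = 1.279 × 0.6572 = 0.841 kg/m³.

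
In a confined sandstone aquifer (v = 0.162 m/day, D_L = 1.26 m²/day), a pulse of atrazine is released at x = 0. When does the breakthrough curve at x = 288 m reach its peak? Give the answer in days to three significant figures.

1730 days

For the 1D instantaneous-source solution, setting ∂C/∂t = 0 at fixed x gives v²t² + 2Dt − x² = 0, so t = (√(D² + v²x²) − D)/v².
√(D² + v²x²) = √(1.26² + 0.162² × 288²) = 46.67; v² = 0.026244.
t = (46.67 − 1.26)/0.026244 = 1730 days (vs. the pure-advection estimate x/v = 1780 d).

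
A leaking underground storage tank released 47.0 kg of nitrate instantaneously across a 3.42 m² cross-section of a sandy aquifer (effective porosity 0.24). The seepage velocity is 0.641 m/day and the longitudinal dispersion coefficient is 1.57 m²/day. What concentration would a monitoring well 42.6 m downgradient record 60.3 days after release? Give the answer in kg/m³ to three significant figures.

For an instantaneous plane source, C(x,t) = M/(n_e·A·√(4πDt)) · exp(−(x−vt)²/(4Dt)), with n_e·A the pore (flow) area.
Plume center vt = 0.641 × 60.3 = 38.6523 m, so the well at 42.6 m is 3.9477 m downgradient of the peak.
√(4πDt) = 34.49 m, giving peak height M/(n_e·A·√(4πDt)) = 47.0/(0.24 × 3.42 × 34.49) = 1.660 kg/m³.
(x−vt)²/(4Dt) = (3.9477)²/(4 × 1.57 × 60.3) = 0.04115; exp(−0.04115) = 0.9597.
C = 1.660 × 0.9597 = 1.59 kg/m³.

1.59 kg/m³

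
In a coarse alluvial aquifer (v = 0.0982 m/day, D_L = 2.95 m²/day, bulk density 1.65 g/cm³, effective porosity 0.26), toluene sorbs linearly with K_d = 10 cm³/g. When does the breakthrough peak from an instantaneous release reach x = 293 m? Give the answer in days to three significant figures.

Retardation factor R = 1 + ρ_b·K_d/n = 1 + 1.65 × 10/0.26 = 64.46.
Sorption retards both mechanisms: v_R = v/R = 0.001523 m/day, D_R = D/R = 0.04576 m²/day.
Peak time from v_R²t² + 2D_R t − x² = 0: t = (√(D_R² + v_R²x²) − D_R)/v_R².
√(D_R² + v_R²x²) = √(0.04576² + 0.001523² × 293²) = 0.4486; v_R² = 2.320e-06.
t = (0.4486 − 0.04576)/2.320e-06 = 174000 days.

174000 days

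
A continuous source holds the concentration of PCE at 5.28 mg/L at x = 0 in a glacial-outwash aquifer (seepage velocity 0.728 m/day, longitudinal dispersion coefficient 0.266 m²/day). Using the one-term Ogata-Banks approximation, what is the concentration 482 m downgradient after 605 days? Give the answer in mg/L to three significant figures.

For a continuous step input, C/C₀ ≈ ½·erfc((x−vt)/(2√(Dt))).
vt = 0.728 × 605 = 440.44 m and 2√(Dt) = 2√(0.266 × 605) = 25.37 m.
Argument (x−vt)/(2√(Dt)) = (482 − 440.44)/25.37 = 1.638; ½·erfc(1.638) = 0.01027.
C = 5.28 × 0.01027 = 0.0542 mg/L.

0.0542 mg/L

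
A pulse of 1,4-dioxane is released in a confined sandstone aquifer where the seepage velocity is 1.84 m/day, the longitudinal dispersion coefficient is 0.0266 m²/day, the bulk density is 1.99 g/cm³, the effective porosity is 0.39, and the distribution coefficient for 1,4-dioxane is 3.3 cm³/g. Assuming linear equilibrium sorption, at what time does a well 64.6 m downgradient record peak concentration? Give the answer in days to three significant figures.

626 days

Retardation factor R = 1 + ρ_b·K_d/n = 1 + 1.99 × 3.3/0.39 = 17.84.
Sorption retards both mechanisms: v_R = v/R = 0.1031 m/day, D_R = D/R = 0.001491 m²/day.
Peak time from v_R²t² + 2D_R t − x² = 0: t = (√(D_R² + v_R²x²) − D_R)/v_R².
√(D_R² + v_R²x²) = √(0.001491² + 0.1031² × 64.6²) = 6.660; v_R² = 0.01063.
t = (6.660 − 0.001491)/0.01063 = 626 days.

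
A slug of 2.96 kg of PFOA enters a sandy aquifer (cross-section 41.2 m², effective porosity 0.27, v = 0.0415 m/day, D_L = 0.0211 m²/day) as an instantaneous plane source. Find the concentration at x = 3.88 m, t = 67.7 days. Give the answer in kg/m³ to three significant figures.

0.0514 kg/m³

For an instantaneous plane source, C(x,t) = M/(n_e·A·√(4πDt)) · exp(−(x−vt)²/(4Dt)), with n_e·A the pore (flow) area.
Plume center vt = 0.0415 × 67.7 = 2.80955 m, so the well at 3.88 m is 1.07045 m downgradient of the peak.
√(4πDt) = 4.237 m, giving peak height M/(n_e·A·√(4πDt)) = 2.96/(0.27 × 41.2 × 4.237) = 0.06280 kg/m³.
(x−vt)²/(4Dt) = (1.07045)²/(4 × 0.0211 × 67.7) = 0.2005; exp(−0.2005) = 0.8183.
C = 0.06280 × 0.8183 = 0.0514 kg/m³.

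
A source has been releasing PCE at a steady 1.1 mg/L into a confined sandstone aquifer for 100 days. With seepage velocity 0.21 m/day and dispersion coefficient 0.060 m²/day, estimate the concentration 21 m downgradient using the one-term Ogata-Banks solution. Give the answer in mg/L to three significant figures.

For a continuous step input, C/C₀ ≈ ½·erfc((x−vt)/(2√(Dt))).
vt = 0.21 × 100 = 21 m and 2√(Dt) = 2√(0.060 × 100) = 4.899 m.
Argument (x−vt)/(2√(Dt)) = (21 − 21)/4.899 = 0; ½·erfc(0) = 0.5000.
C = 1.1 × 0.5000 = 0.550 mg/L.

0.550 mg/L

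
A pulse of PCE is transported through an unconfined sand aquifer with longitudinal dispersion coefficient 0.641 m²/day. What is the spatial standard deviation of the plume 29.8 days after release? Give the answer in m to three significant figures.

6.18 m

Dispersive spreading gives a Gaussian with σ² = 2Dt; advection only shifts the center.
σ = √(2 × 0.641 × 29.8) = 6.18 m.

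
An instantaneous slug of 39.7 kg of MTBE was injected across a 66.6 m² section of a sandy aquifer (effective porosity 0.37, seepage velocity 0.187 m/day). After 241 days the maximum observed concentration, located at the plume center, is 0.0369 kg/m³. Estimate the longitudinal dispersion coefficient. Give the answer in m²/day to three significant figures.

At the plume center C_max = M/(n_e·A·√(4πDt)), so D = M²/(4πt·(n_e·A·C_max)²).
n_e·A·C_max = 0.37 × 66.6 × 0.0369 = 0.9093 kg/m.
D = 39.7²/(4π × 241 × 0.9093²) = 0.629 m²/day.

0.629 m²/day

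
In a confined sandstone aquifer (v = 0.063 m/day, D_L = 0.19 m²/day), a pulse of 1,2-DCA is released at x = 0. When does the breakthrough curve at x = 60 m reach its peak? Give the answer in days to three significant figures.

906 days

For the 1D instantaneous-source solution, setting ∂C/∂t = 0 at fixed x gives v²t² + 2Dt − x² = 0, so t = (√(D² + v²x²) − D)/v².
√(D² + v²x²) = √(0.19² + 0.063² × 60²) = 3.785; v² = 0.003969.
t = (3.785 − 0.19)/0.003969 = 906 days (vs. the pure-advection estimate x/v = 952 d).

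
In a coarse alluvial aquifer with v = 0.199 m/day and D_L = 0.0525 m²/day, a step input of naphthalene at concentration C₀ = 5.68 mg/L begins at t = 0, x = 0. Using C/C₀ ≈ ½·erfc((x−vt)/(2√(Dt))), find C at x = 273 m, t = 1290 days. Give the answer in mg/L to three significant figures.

For a continuous step input, C/C₀ ≈ ½·erfc((x−vt)/(2√(Dt))).
vt = 0.199 × 1290 = 256.71 m and 2√(Dt) = 2√(0.0525 × 1290) = 16.46 m.
Argument (x−vt)/(2√(Dt)) = (273 − 256.71)/16.46 = 0.9897; ½·erfc(0.9897) = 0.08081.
C = 5.68 × 0.08081 = 0.459 mg/L.

0.459 mg/L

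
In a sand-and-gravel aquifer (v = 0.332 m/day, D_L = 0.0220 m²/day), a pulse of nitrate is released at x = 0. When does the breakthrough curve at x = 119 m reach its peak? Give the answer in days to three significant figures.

For the 1D instantaneous-source solution, setting ∂C/∂t = 0 at fixed x gives v²t² + 2Dt − x² = 0, so t = (√(D² + v²x²) − D)/v².
√(D² + v²x²) = √(0.0220² + 0.332² × 119²) = 39.51; v² = 0.110224.
t = (39.51 − 0.0220)/0.110224 = 358 days (vs. the pure-advection estimate x/v = 358 d).

358 days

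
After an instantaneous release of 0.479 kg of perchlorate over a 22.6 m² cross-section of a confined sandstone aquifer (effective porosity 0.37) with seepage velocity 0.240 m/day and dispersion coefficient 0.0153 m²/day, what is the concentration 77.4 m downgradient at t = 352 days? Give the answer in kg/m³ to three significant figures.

For an instantaneous plane source, C(x,t) = M/(n_e·A·√(4πDt)) · exp(−(x−vt)²/(4Dt)), with n_e·A the pore (flow) area.
Plume center vt = 0.240 × 352 = 84.48 m, so the well at 77.4 m is 7.08 m upgradient of the peak.
√(4πDt) = 8.227 m, giving peak height M/(n_e·A·√(4πDt)) = 0.479/(0.37 × 22.6 × 8.227) = 0.006963 kg/m³.
(x−vt)²/(4Dt) = (-7.08)²/(4 × 0.0153 × 352) = 2.327; exp(−2.327) = 0.09759.
C = 0.006963 × 0.09759 = 0.000680 kg/m³.

0.000680 kg/m³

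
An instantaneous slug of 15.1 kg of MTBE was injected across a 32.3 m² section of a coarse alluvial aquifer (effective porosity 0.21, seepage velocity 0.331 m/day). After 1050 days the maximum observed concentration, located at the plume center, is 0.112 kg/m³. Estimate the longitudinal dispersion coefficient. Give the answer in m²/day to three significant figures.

At the plume center C_max = M/(n_e·A·√(4πDt)), so D = M²/(4πt·(n_e·A·C_max)²).
n_e·A·C_max = 0.21 × 32.3 × 0.112 = 0.7597 kg/m.
D = 15.1²/(4π × 1050 × 0.7597²) = 0.0299 m²/day.

0.0299 m²/day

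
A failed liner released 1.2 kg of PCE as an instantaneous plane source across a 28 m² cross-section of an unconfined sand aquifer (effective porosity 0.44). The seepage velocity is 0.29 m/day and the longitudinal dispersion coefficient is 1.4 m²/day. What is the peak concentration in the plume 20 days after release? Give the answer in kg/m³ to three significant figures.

The peak of an instantaneous 1D plume sits at x = vt; there the Gaussian factor is 1 and C_max = M/(n_e·A·√(4πDt)), where n_e·A is the pore area the mass is dissolved in.
√(4πDt) = √(4π × 1.4 × 20) = 18.76 m, so C_max = 1.2/(0.44 × 28 × 18.76) = 0.00519 kg/m³.

0.00519 kg/m³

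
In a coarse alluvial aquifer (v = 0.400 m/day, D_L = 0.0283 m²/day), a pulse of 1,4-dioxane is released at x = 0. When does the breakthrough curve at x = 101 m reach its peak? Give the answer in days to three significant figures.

For the 1D instantaneous-source solution, setting ∂C/∂t = 0 at fixed x gives v²t² + 2Dt − x² = 0, so t = (√(D² + v²x²) − D)/v².
√(D² + v²x²) = √(0.0283² + 0.400² × 101²) = 40.40; v² = 0.16.
t = (40.40 − 0.0283)/0.16 = 252 days (vs. the pure-advection estimate x/v = 252 d).

252 days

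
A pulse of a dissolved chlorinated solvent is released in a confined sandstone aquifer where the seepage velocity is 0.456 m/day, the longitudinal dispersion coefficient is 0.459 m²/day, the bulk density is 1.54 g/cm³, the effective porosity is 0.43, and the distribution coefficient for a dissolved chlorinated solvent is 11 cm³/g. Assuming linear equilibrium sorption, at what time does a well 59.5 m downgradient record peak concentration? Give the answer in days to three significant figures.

Retardation factor R = 1 + ρ_b·K_d/n = 1 + 1.54 × 11/0.43 = 40.40.
Sorption retards both mechanisms: v_R = v/R = 0.01129 m/day, D_R = D/R = 0.01136 m²/day.
Peak time from v_R²t² + 2D_R t − x² = 0: t = (√(D_R² + v_R²x²) − D_R)/v_R².
√(D_R² + v_R²x²) = √(0.01136² + 0.01129² × 59.5²) = 0.6719; v_R² = 0.0001275.
t = (0.6719 − 0.01136)/0.0001275 = 5180 days.

5180 days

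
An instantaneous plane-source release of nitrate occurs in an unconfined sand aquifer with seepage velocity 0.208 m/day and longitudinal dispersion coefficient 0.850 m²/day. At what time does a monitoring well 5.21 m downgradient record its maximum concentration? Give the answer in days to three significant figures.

12.2 days

For the 1D instantaneous-source solution, setting ∂C/∂t = 0 at fixed x gives v²t² + 2Dt − x² = 0, so t = (√(D² + v²x²) − D)/v².
√(D² + v²x²) = √(0.850² + 0.208² × 5.21²) = 1.377; v² = 0.043264.
t = (1.377 − 0.850)/0.043264 = 12.2 days (vs. the pure-advection estimate x/v = 25.0 d).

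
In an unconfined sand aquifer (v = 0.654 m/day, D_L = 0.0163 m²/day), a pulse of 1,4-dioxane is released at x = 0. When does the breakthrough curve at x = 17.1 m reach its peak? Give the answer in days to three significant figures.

26.1 days

For the 1D instantaneous-source solution, setting ∂C/∂t = 0 at fixed x gives v²t² + 2Dt − x² = 0, so t = (√(D² + v²x²) − D)/v².
√(D² + v²x²) = √(0.0163² + 0.654² × 17.1²) = 11.18; v² = 0.427716.
t = (11.18 − 0.0163)/0.427716 = 26.1 days (vs. the pure-advection estimate x/v = 26.1 d).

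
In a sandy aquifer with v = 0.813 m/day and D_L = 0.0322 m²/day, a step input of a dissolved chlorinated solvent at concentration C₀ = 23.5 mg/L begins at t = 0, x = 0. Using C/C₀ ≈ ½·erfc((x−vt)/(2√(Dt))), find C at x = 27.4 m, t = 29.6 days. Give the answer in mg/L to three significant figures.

For a continuous step input, C/C₀ ≈ ½·erfc((x−vt)/(2√(Dt))).
vt = 0.813 × 29.6 = 24.0648 m and 2√(Dt) = 2√(0.0322 × 29.6) = 1.953 m.
Argument (x−vt)/(2√(Dt)) = (27.4 − 24.0648)/1.953 = 1.708; ½·erfc(1.708) = 0.007857.
C = 23.5 × 0.007857 = 0.185 mg/L.

0.185 mg/L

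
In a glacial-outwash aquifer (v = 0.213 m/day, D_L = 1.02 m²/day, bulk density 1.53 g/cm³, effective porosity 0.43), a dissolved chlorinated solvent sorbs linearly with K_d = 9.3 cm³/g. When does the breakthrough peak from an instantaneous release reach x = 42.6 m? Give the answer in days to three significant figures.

6090 days

Retardation factor R = 1 + ρ_b·K_d/n = 1 + 1.53 × 9.3/0.43 = 34.09.
Sorption retards both mechanisms: v_R = v/R = 0.006248 m/day, D_R = D/R = 0.02992 m²/day.
Peak time from v_R²t² + 2D_R t − x² = 0: t = (√(D_R² + v_R²x²) − D_R)/v_R².
√(D_R² + v_R²x²) = √(0.02992² + 0.006248² × 42.6²) = 0.2678; v_R² = 3.904e-05.
t = (0.2678 − 0.02992)/3.904e-05 = 6090 days.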